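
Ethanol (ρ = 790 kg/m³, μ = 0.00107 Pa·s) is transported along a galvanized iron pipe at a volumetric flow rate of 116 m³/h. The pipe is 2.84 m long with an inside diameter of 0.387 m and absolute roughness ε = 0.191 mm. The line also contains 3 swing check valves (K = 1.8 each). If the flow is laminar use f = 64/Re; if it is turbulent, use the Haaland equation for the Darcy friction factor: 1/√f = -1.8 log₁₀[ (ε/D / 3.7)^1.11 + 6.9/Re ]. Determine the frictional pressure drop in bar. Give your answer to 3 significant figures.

Q = 116 m³/h = 116/3600 = 0.03222 m³/s.
Cross-sectional area A = πD²/4 = π(0.387)²/4 = 0.1176 m²; mean velocity V = Q/A = 0.03222/0.1176 = 0.2739 m/s.
Reynolds number Re = ρVD/μ = 790 · 0.2739 · 0.387 / 0.00107 = 7.827e+04.
Re > 4000 → turbulent. Relative roughness ε/D = 0.000191/0.387 = 0.000494. Haaland: 1/√f = -1.8 log₁₀[(0.000494/3.7)^1.11 + 6.9/7.827e+04] = -1.8 log₁₀[5e-05 + 8.82e-05] = 6.947, so f = 0.02072.
Total minor-loss coefficient ΣK = 3·1.8 = 5.4.
ΔP = [f·L/D + ΣK]·(ρV²/2) = [0.02072·2.84/0.387 + 5.4]·(790·0.2739²/2) = [0.152 + 5.4]·29.64 = 164.6 Pa.
ΔP = 164.6 Pa = 0.00165 bar.

ΔP ≈ 0.00165 bar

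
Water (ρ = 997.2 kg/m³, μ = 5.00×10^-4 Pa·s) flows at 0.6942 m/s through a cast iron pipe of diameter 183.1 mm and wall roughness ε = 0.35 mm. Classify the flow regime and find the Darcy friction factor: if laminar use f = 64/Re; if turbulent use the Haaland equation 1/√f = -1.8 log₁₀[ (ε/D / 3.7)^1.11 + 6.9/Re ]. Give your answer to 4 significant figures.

f ≈ 0.02383

Re = ρVD/μ = 997.2·0.6942·0.1831/0.0005 = 2.535e+05.
Re > 4000 → turbulent. ε/D = 0.00035/0.1831 = 0.00191; Haaland: 1/√f = -1.8 log₁₀[0.000225 + 2.72e-05] = 6.478, so f = 0.02383.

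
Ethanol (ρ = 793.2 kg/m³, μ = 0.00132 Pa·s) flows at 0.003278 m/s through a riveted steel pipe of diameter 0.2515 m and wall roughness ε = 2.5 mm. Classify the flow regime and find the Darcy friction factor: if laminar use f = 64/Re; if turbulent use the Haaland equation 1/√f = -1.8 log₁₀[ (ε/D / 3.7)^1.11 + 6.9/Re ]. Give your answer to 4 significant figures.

Re = ρVD/μ = 793.2·0.003278·0.2515/0.00132 = 495.4.
Re < 2300 → laminar, so f = 64/Re = 0.1292 (roughness is irrelevant in laminar flow).

f ≈ 0.1292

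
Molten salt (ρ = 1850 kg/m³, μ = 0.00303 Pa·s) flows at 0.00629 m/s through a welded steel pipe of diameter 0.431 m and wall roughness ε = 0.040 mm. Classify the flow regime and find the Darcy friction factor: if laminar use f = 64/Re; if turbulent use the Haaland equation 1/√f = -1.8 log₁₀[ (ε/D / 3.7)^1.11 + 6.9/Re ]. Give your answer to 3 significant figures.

Re = ρVD/μ = 1850·0.00629·0.431/0.00303 = 1655.
Re < 2300 → laminar, so f = 64/Re = 0.03867 (roughness is irrelevant in laminar flow).

f ≈ 0.0387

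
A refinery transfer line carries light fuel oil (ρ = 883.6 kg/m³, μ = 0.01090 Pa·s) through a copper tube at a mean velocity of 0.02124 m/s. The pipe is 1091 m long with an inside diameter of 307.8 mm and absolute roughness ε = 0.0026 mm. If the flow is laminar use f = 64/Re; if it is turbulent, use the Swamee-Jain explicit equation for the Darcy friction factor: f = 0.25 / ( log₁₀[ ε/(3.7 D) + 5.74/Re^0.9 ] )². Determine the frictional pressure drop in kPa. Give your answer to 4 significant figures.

Reynolds number Re = ρVD/μ = 883.6 · 0.02124 · 0.3078 / 0.0109 = 530.
Re < 2300 → laminar flow, so f = 64/Re = 64/530 = 0.1208 (the turbulent correlation is not needed).
Darcy-Weisbach: ΔP = f(L/D)(ρV²/2) = 0.1208·(1091/0.3078)·(883.6·0.02124²/2) = 0.1208·3545·0.1993 = 85.31 Pa.
ΔP = 85.31 Pa = 0.08531 kPa.

ΔP ≈ 0.08531 kPa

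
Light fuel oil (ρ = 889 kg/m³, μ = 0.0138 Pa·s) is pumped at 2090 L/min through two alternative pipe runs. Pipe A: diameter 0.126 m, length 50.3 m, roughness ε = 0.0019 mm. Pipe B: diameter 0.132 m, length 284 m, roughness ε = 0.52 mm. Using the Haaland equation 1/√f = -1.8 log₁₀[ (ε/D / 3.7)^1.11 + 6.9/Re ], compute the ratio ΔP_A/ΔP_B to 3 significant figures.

Pipe A: V = Q/A = 0.03483/0.01247 = 2.794 m/s; Re = 2.268e+04; ε/D = 1.51e-05; Haaland → f = 0.02498; ΔP_A = f(L/D)(ρV²/2) = 3.459e+04 Pa.
Pipe B: V = Q/A = 0.03483/0.01368 = 2.545 m/s; Re = 2.164e+04; ε/D = 0.00394; Haaland → f = 0.03241; ΔP_B = f(L/D)(ρV²/2) = 2.008e+05 Pa.
ΔP_A/ΔP_B = 3.459e+04/2.008e+05 = 0.172.

ΔP_A/ΔP_B ≈ 0.172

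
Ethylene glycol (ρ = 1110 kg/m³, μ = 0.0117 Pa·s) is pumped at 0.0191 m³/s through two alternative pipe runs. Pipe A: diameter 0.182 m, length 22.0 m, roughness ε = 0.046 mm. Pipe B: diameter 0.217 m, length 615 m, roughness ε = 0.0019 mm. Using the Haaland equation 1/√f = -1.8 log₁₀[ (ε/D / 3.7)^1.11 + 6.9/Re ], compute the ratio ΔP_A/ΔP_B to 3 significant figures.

Pipe A: V = Q/A = 0.0191/0.02602 = 0.7342 m/s; Re = 1.268e+04; ε/D = 0.000253; Haaland → f = 0.0293; ΔP_A = f(L/D)(ρV²/2) = 1060 Pa.
Pipe B: V = Q/A = 0.0191/0.03698 = 0.5164 m/s; Re = 1.063e+04; ε/D = 8.76e-06; Haaland → f = 0.03038; ΔP_B = f(L/D)(ρV²/2) = 1.275e+04 Pa.
ΔP_A/ΔP_B = 1060/1.275e+04 = 0.0831.

ΔP_A/ΔP_B ≈ 0.0831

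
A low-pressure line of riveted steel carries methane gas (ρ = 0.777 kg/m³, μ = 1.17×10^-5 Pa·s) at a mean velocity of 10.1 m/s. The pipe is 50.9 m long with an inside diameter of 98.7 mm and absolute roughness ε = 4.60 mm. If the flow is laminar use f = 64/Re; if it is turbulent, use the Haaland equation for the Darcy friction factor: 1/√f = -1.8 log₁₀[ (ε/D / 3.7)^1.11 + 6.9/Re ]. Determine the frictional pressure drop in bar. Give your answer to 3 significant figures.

ΔP ≈ 0.0143 bar

Reynolds number Re = ρVD/μ = 0.777 · 10.1 · 0.0987 / 1.17e-05 = 6.62e+04.
Re > 4000 → turbulent. Relative roughness ε/D = 0.0046/0.0987 = 0.0466. Haaland: 1/√f = -1.8 log₁₀[(0.0466/3.7)^1.11 + 6.9/6.62e+04] = -1.8 log₁₀[0.00779 + 0.000104] = 3.785, so f = 0.06979.
Darcy-Weisbach: ΔP = f(L/D)(ρV²/2) = 0.06979·(50.9/0.0987)·(0.777·10.1²/2) = 0.06979·515.7·39.63 = 1426 Pa.
ΔP = 1426 Pa = 0.0143 bar.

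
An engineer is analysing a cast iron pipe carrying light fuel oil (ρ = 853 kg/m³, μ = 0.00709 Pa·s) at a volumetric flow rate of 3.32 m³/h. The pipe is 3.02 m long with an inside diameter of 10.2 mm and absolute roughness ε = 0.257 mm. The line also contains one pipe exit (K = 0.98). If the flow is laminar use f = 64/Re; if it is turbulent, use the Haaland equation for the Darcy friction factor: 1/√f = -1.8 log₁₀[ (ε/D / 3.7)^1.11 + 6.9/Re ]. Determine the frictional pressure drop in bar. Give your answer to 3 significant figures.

ΔP ≈ 9.50 bar

Q = 3.32 m³/h = 3.32/3600 = 0.0009222 m³/s.
Cross-sectional area A = πD²/4 = π(0.0102)²/4 = 8.171e-05 m²; mean velocity V = Q/A = 0.0009222/8.171e-05 = 11.29 m/s.
Reynolds number Re = ρVD/μ = 853 · 11.29 · 0.0102 / 0.00709 = 1.385e+04.
Re > 4000 → turbulent. Relative roughness ε/D = 0.000257/0.0102 = 0.0252. Haaland: 1/√f = -1.8 log₁₀[(0.0252/3.7)^1.11 + 6.9/1.385e+04] = -1.8 log₁₀[0.00393 + 0.000498] = 4.236, so f = 0.05573.
Total minor-loss coefficient ΣK = 1·0.98 = 0.98.
ΔP = [f·L/D + ΣK]·(ρV²/2) = [0.05573·3.02/0.0102 + 0.98]·(853·11.29²/2) = [16.5 + 0.98]·5.433e+04 = 9.496e+05 Pa.
ΔP = 9.496e+05 Pa = 9.50 bar.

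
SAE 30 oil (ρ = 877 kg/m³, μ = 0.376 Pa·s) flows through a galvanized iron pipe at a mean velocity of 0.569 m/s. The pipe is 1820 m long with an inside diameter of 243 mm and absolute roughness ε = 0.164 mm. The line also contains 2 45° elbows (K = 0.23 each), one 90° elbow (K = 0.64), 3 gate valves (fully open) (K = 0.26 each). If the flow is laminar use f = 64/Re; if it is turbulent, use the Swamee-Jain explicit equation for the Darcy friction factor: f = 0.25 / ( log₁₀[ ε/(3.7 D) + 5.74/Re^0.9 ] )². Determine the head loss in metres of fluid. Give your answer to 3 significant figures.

h_f ≈ 24.6 m

Reynolds number Re = ρVD/μ = 877 · 0.569 · 0.243 / 0.376 = 322.5.
Re < 2300 → laminar flow, so f = 64/Re = 64/322.5 = 0.1984 (the turbulent correlation is not needed).
Total minor-loss coefficient ΣK = 2·0.23 + 1·0.64 + 3·0.26 = 1.88.
ΔP = [f·L/D + ΣK]·(ρV²/2) = [0.1984·1820/0.243 + 1.88]·(877·0.569²/2) = [1486 + 1.88]·142 = 2.113e+05 Pa.
Head loss h_f = ΔP/(ρg) = 2.113e+05/(877·9.81) = 24.6 m.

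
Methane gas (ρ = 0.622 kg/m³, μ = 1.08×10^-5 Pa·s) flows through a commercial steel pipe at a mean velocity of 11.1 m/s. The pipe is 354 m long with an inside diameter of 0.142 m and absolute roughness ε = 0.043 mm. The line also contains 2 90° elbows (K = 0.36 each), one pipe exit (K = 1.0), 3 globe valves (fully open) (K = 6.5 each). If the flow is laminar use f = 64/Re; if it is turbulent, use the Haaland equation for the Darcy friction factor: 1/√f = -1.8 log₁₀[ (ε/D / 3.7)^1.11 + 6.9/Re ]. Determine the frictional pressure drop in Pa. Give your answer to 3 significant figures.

Reynolds number Re = ρVD/μ = 0.622 · 11.1 · 0.142 / 1.08e-05 = 9.078e+04.
Re > 4000 → turbulent. Relative roughness ε/D = 4.3e-05/0.142 = 0.000303. Haaland: 1/√f = -1.8 log₁₀[(0.000303/3.7)^1.11 + 6.9/9.078e+04] = -1.8 log₁₀[2.91e-05 + 7.6e-05] = 7.161, so f = 0.0195.
Total minor-loss coefficient ΣK = 2·0.36 + 1·1 + 3·6.5 = 21.2.
ΔP = [f·L/D + ΣK]·(ρV²/2) = [0.0195·354/0.142 + 21.2]·(0.622·11.1²/2) = [48.61 + 21.2]·38.32 = 2676 Pa.

ΔP ≈ 2680 Pa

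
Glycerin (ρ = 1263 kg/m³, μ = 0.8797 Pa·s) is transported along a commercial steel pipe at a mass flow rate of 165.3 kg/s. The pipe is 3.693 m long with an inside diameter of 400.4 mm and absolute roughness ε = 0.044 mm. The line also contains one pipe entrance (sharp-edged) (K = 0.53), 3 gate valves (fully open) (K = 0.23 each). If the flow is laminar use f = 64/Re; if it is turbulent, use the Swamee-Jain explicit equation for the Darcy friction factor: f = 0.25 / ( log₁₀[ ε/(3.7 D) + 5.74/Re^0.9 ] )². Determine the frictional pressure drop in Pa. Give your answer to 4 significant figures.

A = πD²/4 = π(0.4004)²/4 = 0.1259 m²; mean velocity V = ṁ/(ρA) = 165.3/(1263 · 0.1259) = 1.039 m/s.
Reynolds number Re = ρVD/μ = 1263 · 1.039 · 0.4004 / 0.88 = 597.5.
Re < 2300 → laminar flow, so f = 64/Re = 64/597.5 = 0.1071 (the turbulent correlation is not needed).
Total minor-loss coefficient ΣK = 1·0.53 + 3·0.23 = 1.22.
ΔP = [f·L/D + ΣK]·(ρV²/2) = [0.1071·3.693/0.4004 + 1.22]·(1263·1.039²/2) = [0.9879 + 1.22]·682.3 = 1506 Pa.

ΔP ≈ 1506 Pa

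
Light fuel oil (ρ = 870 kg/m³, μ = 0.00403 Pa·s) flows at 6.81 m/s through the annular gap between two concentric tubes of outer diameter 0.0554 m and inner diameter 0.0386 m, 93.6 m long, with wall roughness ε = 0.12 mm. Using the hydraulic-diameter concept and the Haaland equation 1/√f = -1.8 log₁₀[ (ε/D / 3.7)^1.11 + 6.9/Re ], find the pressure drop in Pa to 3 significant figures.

Hydraulic diameter D_h = 4A/P = D_o - D_i = 0.0554 - 0.0386 = 0.0168 m.
Re = ρVD_h/μ = 870·6.81·0.0168/0.00403 = 2.47e+04.
ε/D_h = 0.00012/0.0168 = 0.00714; Haaland gives 1/√f = -1.8 log₁₀[0.000971+0.000279] = 5.226, so f = 0.03662.
ΔP = f(L/D_h)(ρV²/2) = 0.03662·93.6/0.0168·2.017e+04 = 4.116e+06 Pa.

ΔP ≈ 4.12×10^6 Pa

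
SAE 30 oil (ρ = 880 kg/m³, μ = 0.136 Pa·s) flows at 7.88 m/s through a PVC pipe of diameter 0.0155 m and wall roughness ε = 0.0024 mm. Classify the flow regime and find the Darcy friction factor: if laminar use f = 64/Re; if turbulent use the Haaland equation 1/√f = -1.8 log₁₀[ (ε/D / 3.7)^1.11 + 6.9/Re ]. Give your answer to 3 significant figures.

Re = ρVD/μ = 880·7.88·0.0155/0.136 = 790.3.
Re < 2300 → laminar, so f = 64/Re = 0.08098 (roughness is irrelevant in laminar flow).

f ≈ 0.0810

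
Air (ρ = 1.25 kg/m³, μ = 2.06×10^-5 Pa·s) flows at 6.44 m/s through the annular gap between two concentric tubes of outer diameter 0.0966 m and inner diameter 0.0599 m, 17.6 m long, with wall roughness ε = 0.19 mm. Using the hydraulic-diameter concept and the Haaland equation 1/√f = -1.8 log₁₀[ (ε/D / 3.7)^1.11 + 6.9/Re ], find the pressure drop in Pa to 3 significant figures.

Hydraulic diameter D_h = 4A/P = D_o - D_i = 0.0966 - 0.0599 = 0.0367 m.
Re = ρVD_h/μ = 1.25·6.44·0.0367/2.06e-05 = 1.434e+04.
ε/D_h = 0.00019/0.0367 = 0.00518; Haaland gives 1/√f = -1.8 log₁₀[0.000679+0.000481] = 5.284, so f = 0.03582.
ΔP = f(L/D_h)(ρV²/2) = 0.03582·17.6/0.0367·25.92 = 445.2 Pa.

ΔP ≈ 445 Pa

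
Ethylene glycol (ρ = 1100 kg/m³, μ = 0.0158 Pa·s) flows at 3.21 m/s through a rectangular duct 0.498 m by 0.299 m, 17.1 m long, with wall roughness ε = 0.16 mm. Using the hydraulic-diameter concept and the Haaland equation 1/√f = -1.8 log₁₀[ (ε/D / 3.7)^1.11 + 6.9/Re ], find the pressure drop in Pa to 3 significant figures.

Hydraulic diameter D_h = 4A/P = 4·(0.498·0.299)/(2·(0.498+0.299)) = 0.5956/1.594 = 0.3737 m.
Re = ρVD_h/μ = 1100·3.21·0.3737/0.0158 = 8.351e+04.
ε/D_h = 0.00016/0.3737 = 0.000428; Haaland gives 1/√f = -1.8 log₁₀[4.27e-05+8.26e-05] = 7.024, so f = 0.02027.
ΔP = f(L/D_h)(ρV²/2) = 0.02027·17.1/0.3737·5667 = 5258 Pa.

ΔP ≈ 5260 Pa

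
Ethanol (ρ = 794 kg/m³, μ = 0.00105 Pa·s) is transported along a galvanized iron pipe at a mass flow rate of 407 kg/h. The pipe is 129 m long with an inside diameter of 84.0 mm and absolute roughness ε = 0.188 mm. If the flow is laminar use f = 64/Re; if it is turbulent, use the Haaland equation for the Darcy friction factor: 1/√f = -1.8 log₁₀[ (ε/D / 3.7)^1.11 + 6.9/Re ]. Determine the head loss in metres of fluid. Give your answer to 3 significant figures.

ṁ = 407 kg/h = 407/3600 = 0.1131 kg/s.
A = πD²/4 = π(0.084)²/4 = 0.005542 m²; mean velocity V = ṁ/(ρA) = 0.1131/(794 · 0.005542) = 0.02569 m/s.
Reynolds number Re = ρVD/μ = 794 · 0.02569 · 0.084 / 0.00105 = 1632.
Re < 2300 → laminar flow, so f = 64/Re = 64/1632 = 0.03921 (the turbulent correlation is not needed).
Darcy-Weisbach: ΔP = f(L/D)(ρV²/2) = 0.03921·(129/0.084)·(794·0.02569²/2) = 0.03921·1536·0.2621 = 15.78 Pa.
Head loss h_f = ΔP/(ρg) = 15.78/(794·9.81) = 0.00203 m.

h_f ≈ 0.00203 m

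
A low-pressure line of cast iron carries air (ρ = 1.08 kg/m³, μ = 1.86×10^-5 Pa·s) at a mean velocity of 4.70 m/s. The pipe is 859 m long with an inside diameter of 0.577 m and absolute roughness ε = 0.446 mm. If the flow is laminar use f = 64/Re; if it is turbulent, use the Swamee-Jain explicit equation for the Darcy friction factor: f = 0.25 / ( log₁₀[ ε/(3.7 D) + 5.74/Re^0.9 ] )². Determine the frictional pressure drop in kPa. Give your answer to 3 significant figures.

Reynolds number Re = ρVD/μ = 1.08 · 4.7 · 0.577 / 1.86e-05 = 1.575e+05.
Re > 4000 → turbulent. Relative roughness ε/D = 0.000446/0.577 = 0.000773. Swamee-Jain: f = 0.25/(log₁₀[0.000773/3.7 + 5.74/1.575e+05^0.9])² = 0.25/(log₁₀[0.000209 + 0.000121])² = 0.25/(-3.482)² = 0.02062.
Darcy-Weisbach: ΔP = f(L/D)(ρV²/2) = 0.02062·(859/0.577)·(1.08·4.7²/2) = 0.02062·1489·11.93 = 366.2 Pa.
ΔP = 366.2 Pa = 0.366 kPa.

ΔP ≈ 0.366 kPa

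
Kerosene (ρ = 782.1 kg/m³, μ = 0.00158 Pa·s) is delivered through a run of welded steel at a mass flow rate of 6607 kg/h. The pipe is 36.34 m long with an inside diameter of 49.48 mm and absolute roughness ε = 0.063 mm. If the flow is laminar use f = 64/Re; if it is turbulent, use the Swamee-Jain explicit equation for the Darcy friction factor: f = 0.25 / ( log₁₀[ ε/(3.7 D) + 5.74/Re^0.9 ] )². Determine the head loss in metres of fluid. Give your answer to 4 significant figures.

ṁ = 6607 kg/h = 6607/3600 = 1.835 kg/s.
A = πD²/4 = π(0.04948)²/4 = 0.001923 m²; mean velocity V = ṁ/(ρA) = 1.835/(782.1 · 0.001923) = 1.22 m/s.
Reynolds number Re = ρVD/μ = 782.1 · 1.22 · 0.04948 / 0.00158 = 2.989e+04.
Re > 4000 → turbulent. Relative roughness ε/D = 6.3e-05/0.04948 = 0.00127. Swamee-Jain: f = 0.25/(log₁₀[0.00127/3.7 + 5.74/2.989e+04^0.9])² = 0.25/(log₁₀[0.000344 + 0.000538])² = 0.25/(-3.054)² = 0.0268.
Darcy-Weisbach: ΔP = f(L/D)(ρV²/2) = 0.0268·(36.34/0.04948)·(782.1·1.22²/2) = 0.0268·734.4·582.4 = 1.146e+04 Pa.
Head loss h_f = ΔP/(ρg) = 1.146e+04/(782.1·9.81) = 1.494 m.

h_f ≈ 1.494 m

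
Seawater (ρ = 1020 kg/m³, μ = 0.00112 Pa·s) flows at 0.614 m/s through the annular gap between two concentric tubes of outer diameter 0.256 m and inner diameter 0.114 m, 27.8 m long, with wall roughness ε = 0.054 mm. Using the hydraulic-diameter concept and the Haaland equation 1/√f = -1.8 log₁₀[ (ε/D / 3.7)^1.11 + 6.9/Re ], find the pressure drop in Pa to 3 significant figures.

Hydraulic diameter D_h = 4A/P = D_o - D_i = 0.256 - 0.114 = 0.142 m.
Re = ρVD_h/μ = 1020·0.614·0.142/0.00112 = 7.94e+04.
ε/D_h = 5.4e-05/0.142 = 0.00038; Haaland gives 1/√f = -1.8 log₁₀[3.74e-05+8.69e-05] = 7.03, so f = 0.02024.
ΔP = f(L/D_h)(ρV²/2) = 0.02024·27.8/0.142·192.3 = 761.7 Pa.

ΔP ≈ 762 Pa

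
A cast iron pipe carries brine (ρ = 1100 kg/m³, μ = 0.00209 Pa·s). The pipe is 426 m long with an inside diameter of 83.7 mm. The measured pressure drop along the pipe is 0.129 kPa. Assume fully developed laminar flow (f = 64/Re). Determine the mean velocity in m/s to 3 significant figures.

V ≈ 0.0317 m/s

For laminar flow, f = 64/Re with Re = ρVD/μ, so Darcy-Weisbach reduces to ΔP = 32μLV/D². Solving for V: V = ΔP·D²/(32μL) = 129·(0.0837)²/(32·0.00209·426) = 0.03172 m/s.
Check: Re = ρVD/μ = 1100·0.03172·0.0837/0.00209 = 1397 < 2300, so the laminar assumption holds.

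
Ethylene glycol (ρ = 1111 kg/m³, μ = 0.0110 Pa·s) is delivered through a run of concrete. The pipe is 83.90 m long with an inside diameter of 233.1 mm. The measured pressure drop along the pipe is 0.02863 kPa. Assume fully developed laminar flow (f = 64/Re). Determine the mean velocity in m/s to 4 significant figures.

For laminar flow, f = 64/Re with Re = ρVD/μ, so Darcy-Weisbach reduces to ΔP = 32μLV/D². Solving for V: V = ΔP·D²/(32μL) = 28.63·(0.2331)²/(32·0.011·83.9) = 0.05267 m/s.
Check: Re = ρVD/μ = 1111·0.05267·0.2331/0.011 = 1240 < 2300, so the laminar assumption holds.

V ≈ 0.05267 m/s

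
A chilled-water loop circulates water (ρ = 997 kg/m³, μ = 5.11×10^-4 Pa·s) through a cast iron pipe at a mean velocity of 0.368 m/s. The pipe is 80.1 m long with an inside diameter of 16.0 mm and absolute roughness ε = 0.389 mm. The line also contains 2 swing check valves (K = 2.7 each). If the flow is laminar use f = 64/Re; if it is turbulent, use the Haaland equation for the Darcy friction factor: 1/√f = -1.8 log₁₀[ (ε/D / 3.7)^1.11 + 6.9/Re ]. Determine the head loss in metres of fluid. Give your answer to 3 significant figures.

h_f ≈ 1.95 m

Reynolds number Re = ρVD/μ = 997 · 0.368 · 0.016 / 0.000511 = 1.149e+04.
Re > 4000 → turbulent. Relative roughness ε/D = 0.000389/0.016 = 0.0243. Haaland: 1/√f = -1.8 log₁₀[(0.0243/3.7)^1.11 + 6.9/1.149e+04] = -1.8 log₁₀[0.00378 + 0.000601] = 4.245, so f = 0.05549.
Total minor-loss coefficient ΣK = 2·2.7 = 5.4.
ΔP = [f·L/D + ΣK]·(ρV²/2) = [0.05549·80.1/0.016 + 5.4]·(997·0.368²/2) = [277.8 + 5.4]·67.51 = 1.912e+04 Pa.
Head loss h_f = ΔP/(ρg) = 1.912e+04/(997·9.81) = 1.95 m.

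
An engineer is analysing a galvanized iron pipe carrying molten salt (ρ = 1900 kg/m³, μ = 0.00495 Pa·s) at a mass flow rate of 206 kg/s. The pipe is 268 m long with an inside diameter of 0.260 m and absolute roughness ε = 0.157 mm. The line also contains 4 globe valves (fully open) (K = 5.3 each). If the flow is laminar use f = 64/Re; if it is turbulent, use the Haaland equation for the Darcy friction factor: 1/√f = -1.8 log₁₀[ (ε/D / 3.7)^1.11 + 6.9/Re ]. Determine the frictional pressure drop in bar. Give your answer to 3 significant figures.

ΔP ≈ 1.62 bar

A = πD²/4 = π(0.26)²/4 = 0.05309 m²; mean velocity V = ṁ/(ρA) = 206/(1900 · 0.05309) = 2.042 m/s.
Reynolds number Re = ρVD/μ = 1900 · 2.042 · 0.26 / 0.00495 = 2.038e+05.
Re > 4000 → turbulent. Relative roughness ε/D = 0.000157/0.26 = 0.000604. Haaland: 1/√f = -1.8 log₁₀[(0.000604/3.7)^1.11 + 6.9/2.038e+05] = -1.8 log₁₀[6.25e-05 + 3.39e-05] = 7.229, so f = 0.01914.
Total minor-loss coefficient ΣK = 4·5.3 = 21.2.
ΔP = [f·L/D + ΣK]·(ρV²/2) = [0.01914·268/0.26 + 21.2]·(1900·2.042²/2) = [19.73 + 21.2]·3962 = 1.621e+05 Pa.
ΔP = 1.621e+05 Pa = 1.62 bar.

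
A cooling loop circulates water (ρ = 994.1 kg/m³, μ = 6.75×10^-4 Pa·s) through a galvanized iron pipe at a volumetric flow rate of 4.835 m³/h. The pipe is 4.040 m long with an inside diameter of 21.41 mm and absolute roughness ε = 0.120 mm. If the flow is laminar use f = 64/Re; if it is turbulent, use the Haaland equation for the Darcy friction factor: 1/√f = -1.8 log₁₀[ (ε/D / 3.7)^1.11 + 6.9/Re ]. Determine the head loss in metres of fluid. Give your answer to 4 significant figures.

h_f ≈ 4.308 m

Q = 4.835 m³/h = 4.835/3600 = 0.001343 m³/s.
Cross-sectional area A = πD²/4 = π(0.02141)²/4 = 0.00036 m²; mean velocity V = Q/A = 0.001343/0.00036 = 3.731 m/s.
Reynolds number Re = ρVD/μ = 994.1 · 3.731 · 0.02141 / 0.000675 = 1.176e+05.
Re > 4000 → turbulent. Relative roughness ε/D = 0.00012/0.02141 = 0.0056. Haaland: 1/√f = -1.8 log₁₀[(0.0056/3.7)^1.11 + 6.9/1.176e+05] = -1.8 log₁₀[0.000742 + 5.87e-05] = 5.574, so f = 0.03218.
Darcy-Weisbach: ΔP = f(L/D)(ρV²/2) = 0.03218·(4.04/0.02141)·(994.1·3.731²/2) = 0.03218·188.7·6917 = 4.201e+04 Pa.
Head loss h_f = ΔP/(ρg) = 4.201e+04/(994.1·9.81) = 4.308 m.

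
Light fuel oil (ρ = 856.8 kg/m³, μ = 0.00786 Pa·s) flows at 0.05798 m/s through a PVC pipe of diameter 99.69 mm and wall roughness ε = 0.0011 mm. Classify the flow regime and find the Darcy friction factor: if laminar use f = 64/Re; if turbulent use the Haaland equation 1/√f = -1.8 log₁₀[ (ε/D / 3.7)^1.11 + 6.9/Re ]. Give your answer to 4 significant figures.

Re = ρVD/μ = 856.8·0.05798·0.09969/0.00786 = 630.1.
Re < 2300 → laminar, so f = 64/Re = 0.1016 (roughness is irrelevant in laminar flow).

f ≈ 0.1016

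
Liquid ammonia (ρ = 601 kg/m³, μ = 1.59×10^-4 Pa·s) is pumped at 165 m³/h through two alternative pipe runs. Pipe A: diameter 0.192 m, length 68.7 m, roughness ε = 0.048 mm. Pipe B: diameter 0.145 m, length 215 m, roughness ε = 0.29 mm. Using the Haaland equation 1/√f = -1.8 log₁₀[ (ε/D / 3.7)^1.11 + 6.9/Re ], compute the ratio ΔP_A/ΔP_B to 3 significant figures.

ΔP_A/ΔP_B ≈ 0.0501

Pipe A: V = Q/A = 0.04583/0.02895 = 1.583 m/s; Re = 1.149e+06; ε/D = 0.00025; Haaland → f = 0.01504; ΔP_A = f(L/D)(ρV²/2) = 4052 Pa.
Pipe B: V = Q/A = 0.04583/0.01651 = 2.776 m/s; Re = 1.521e+06; ε/D = 0.002; Haaland → f = 0.02357; ΔP_B = f(L/D)(ρV²/2) = 8.092e+04 Pa.
ΔP_A/ΔP_B = 4052/8.092e+04 = 0.0501.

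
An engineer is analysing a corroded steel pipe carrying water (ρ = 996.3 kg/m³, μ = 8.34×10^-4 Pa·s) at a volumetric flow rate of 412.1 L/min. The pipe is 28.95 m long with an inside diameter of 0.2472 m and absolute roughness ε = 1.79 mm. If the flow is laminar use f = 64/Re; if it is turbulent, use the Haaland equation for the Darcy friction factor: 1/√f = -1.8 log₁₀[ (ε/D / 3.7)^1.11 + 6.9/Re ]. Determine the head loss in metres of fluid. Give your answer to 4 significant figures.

h_f ≈ 0.004366 m

Q = 412.1 L/min = 412.1/60000 = 0.006868 m³/s.
Cross-sectional area A = πD²/4 = π(0.2472)²/4 = 0.04799 m²; mean velocity V = Q/A = 0.006868/0.04799 = 0.1431 m/s.
Reynolds number Re = ρVD/μ = 996.3 · 0.1431 · 0.2472 / 0.000834 = 4.226e+04.
Re > 4000 → turbulent. Relative roughness ε/D = 0.00179/0.2472 = 0.00724. Haaland: 1/√f = -1.8 log₁₀[(0.00724/3.7)^1.11 + 6.9/4.226e+04] = -1.8 log₁₀[0.000986 + 0.000163] = 5.292, so f = 0.03571.
Darcy-Weisbach: ΔP = f(L/D)(ρV²/2) = 0.03571·(28.95/0.2472)·(996.3·0.1431²/2) = 0.03571·117.1·10.2 = 42.67 Pa.
Head loss h_f = ΔP/(ρg) = 42.67/(996.3·9.81) = 0.004366 m.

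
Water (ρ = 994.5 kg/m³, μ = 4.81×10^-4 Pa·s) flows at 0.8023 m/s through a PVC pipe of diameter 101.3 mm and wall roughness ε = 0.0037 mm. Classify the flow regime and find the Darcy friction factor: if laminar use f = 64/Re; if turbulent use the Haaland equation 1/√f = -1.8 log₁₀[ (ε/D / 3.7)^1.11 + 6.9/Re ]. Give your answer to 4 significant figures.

Re = ρVD/μ = 994.5·0.8023·0.1013/0.000481 = 1.68e+05.
Re > 4000 → turbulent. ε/D = 3.7e-06/0.1013 = 3.65e-05; Haaland: 1/√f = -1.8 log₁₀[2.78e-06 + 4.11e-05] = 7.845, so f = 0.01625.

f ≈ 0.01625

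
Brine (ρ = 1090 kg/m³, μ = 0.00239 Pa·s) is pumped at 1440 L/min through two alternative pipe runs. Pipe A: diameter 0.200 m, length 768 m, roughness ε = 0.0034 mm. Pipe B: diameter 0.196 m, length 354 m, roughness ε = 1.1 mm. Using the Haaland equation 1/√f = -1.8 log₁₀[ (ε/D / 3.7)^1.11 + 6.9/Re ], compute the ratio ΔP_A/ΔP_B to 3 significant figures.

ΔP_A/ΔP_B ≈ 1.16

Pipe A: V = Q/A = 0.024/0.03142 = 0.7639 m/s; Re = 6.968e+04; ε/D = 1.7e-05; Haaland → f = 0.0193; ΔP_A = f(L/D)(ρV²/2) = 2.357e+04 Pa.
Pipe B: V = Q/A = 0.024/0.03017 = 0.7954 m/s; Re = 7.11e+04; ε/D = 0.00561; Haaland → f = 0.03262; ΔP_B = f(L/D)(ρV²/2) = 2.032e+04 Pa.
ΔP_A/ΔP_B = 2.357e+04/2.032e+04 = 1.16.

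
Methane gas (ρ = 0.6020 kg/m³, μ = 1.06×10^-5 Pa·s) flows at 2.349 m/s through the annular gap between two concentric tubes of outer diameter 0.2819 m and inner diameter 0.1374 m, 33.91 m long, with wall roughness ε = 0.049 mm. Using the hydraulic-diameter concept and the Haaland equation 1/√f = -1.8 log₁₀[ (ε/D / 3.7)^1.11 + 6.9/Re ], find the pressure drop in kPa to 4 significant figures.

Hydraulic diameter D_h = 4A/P = D_o - D_i = 0.2819 - 0.1374 = 0.1445 m.
Re = ρVD_h/μ = 0.602·2.349·0.1445/1.06e-05 = 1.928e+04.
ε/D_h = 4.9e-05/0.1445 = 0.000339; Haaland gives 1/√f = -1.8 log₁₀[3.3e-05+0.000358] = 6.134, so f = 0.02657.
ΔP = f(L/D_h)(ρV²/2) = 0.02657·33.91/0.1445·1.661 = 10.36 Pa.
ΔP = 0.01036 kPa.

ΔP ≈ 0.01036 kPa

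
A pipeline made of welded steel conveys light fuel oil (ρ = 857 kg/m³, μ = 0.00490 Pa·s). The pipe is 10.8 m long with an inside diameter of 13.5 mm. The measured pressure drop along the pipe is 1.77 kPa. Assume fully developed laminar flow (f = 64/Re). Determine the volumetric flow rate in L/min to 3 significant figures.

Q ≈ 1.64 L/min

For laminar flow, f = 64/Re with Re = ρVD/μ, so Darcy-Weisbach reduces to ΔP = 32μLV/D². Solving for V: V = ΔP·D²/(32μL) = 1770·(0.0135)²/(32·0.0049·10.8) = 0.1905 m/s.
Check: Re = ρVD/μ = 857·0.1905·0.0135/0.0049 = 449.8 < 2300, so the laminar assumption holds.
Q = V·A = 0.1905·(π/4·0.0135²) = 2.727e-05 m³/s = 1.64 L/min.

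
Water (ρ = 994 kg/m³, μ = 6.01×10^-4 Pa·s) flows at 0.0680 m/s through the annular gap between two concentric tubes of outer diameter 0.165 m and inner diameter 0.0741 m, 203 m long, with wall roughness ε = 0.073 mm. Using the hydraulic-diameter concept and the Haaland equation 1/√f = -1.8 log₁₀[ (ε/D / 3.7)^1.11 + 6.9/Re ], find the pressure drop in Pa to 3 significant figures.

Hydraulic diameter D_h = 4A/P = D_o - D_i = 0.165 - 0.0741 = 0.0909 m.
Re = ρVD_h/μ = 994·0.068·0.0909/0.000601 = 1.022e+04.
ε/D_h = 7.3e-05/0.0909 = 0.000803; Haaland gives 1/√f = -1.8 log₁₀[8.58e-05+0.000675] = 5.614, so f = 0.03173.
ΔP = f(L/D_h)(ρV²/2) = 0.03173·203/0.0909·2.298 = 162.9 Pa.

ΔP ≈ 163 Pa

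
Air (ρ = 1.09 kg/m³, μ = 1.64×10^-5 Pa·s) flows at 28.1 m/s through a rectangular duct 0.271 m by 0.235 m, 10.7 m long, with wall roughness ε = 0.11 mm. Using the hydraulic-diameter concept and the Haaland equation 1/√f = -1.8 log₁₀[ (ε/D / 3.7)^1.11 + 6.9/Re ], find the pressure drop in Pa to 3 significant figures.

ΔP ≈ 315 Pa

Hydraulic diameter D_h = 4A/P = 4·(0.271·0.235)/(2·(0.271+0.235)) = 0.2547/1.012 = 0.2517 m.
Re = ρVD_h/μ = 1.09·28.1·0.2517/1.64e-05 = 4.701e+05.
ε/D_h = 0.00011/0.2517 = 0.000437; Haaland gives 1/√f = -1.8 log₁₀[4.37e-05+1.47e-05] = 7.621, so f = 0.01722.
ΔP = f(L/D_h)(ρV²/2) = 0.01722·10.7/0.2517·430.3 = 314.9 Pa.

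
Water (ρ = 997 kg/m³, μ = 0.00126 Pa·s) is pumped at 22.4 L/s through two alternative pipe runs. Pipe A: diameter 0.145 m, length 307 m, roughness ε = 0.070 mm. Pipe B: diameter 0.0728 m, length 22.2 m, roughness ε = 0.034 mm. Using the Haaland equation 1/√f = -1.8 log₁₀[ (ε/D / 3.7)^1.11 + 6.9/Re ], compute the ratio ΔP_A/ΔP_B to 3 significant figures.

Pipe A: V = Q/A = 0.0224/0.01651 = 1.357 m/s; Re = 1.556e+05; ε/D = 0.000483; Haaland → f = 0.01899; ΔP_A = f(L/D)(ρV²/2) = 3.689e+04 Pa.
Pipe B: V = Q/A = 0.0224/0.004162 = 5.381 m/s; Re = 3.1e+05; ε/D = 0.000467; Haaland → f = 0.01784; ΔP_B = f(L/D)(ρV²/2) = 7.854e+04 Pa.
ΔP_A/ΔP_B = 3.689e+04/7.854e+04 = 0.470.

ΔP_A/ΔP_B ≈ 0.470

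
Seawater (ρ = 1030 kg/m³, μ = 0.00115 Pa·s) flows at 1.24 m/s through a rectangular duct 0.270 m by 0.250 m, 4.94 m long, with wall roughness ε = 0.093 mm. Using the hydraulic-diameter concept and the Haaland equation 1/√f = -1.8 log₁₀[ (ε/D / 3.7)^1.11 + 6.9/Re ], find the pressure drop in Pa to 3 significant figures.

ΔP ≈ 260 Pa

Hydraulic diameter D_h = 4A/P = 4·(0.27·0.25)/(2·(0.27+0.25)) = 0.27/1.04 = 0.2596 m.
Re = ρVD_h/μ = 1030·1.24·0.2596/0.00115 = 2.883e+05.
ε/D_h = 9.3e-05/0.2596 = 0.000358; Haaland gives 1/√f = -1.8 log₁₀[3.5e-05+2.39e-05] = 7.613, so f = 0.01725.
ΔP = f(L/D_h)(ρV²/2) = 0.01725·4.94/0.2596·791.9 = 260 Pa.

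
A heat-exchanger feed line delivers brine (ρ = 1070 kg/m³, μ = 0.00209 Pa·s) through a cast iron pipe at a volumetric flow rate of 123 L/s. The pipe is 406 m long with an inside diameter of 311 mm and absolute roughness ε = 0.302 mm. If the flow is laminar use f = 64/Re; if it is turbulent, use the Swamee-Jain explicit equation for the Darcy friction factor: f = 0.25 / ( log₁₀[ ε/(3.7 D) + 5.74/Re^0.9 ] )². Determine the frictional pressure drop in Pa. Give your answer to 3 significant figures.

Q = 123 L/s = 123/1000 = 0.123 m³/s.
Cross-sectional area A = πD²/4 = π(0.311)²/4 = 0.07596 m²; mean velocity V = Q/A = 0.123/0.07596 = 1.619 m/s.
Reynolds number Re = ρVD/μ = 1070 · 1.619 · 0.311 / 0.00209 = 2.578e+05.
Re > 4000 → turbulent. Relative roughness ε/D = 0.000302/0.311 = 0.000971. Swamee-Jain: f = 0.25/(log₁₀[0.000971/3.7 + 5.74/2.578e+05^0.9])² = 0.25/(log₁₀[0.000262 + 7.74e-05])² = 0.25/(-3.469)² = 0.02078.
Darcy-Weisbach: ΔP = f(L/D)(ρV²/2) = 0.02078·(406/0.311)·(1070·1.619²/2) = 0.02078·1305·1403 = 3.805e+04 Pa.

ΔP ≈ 38000 Pa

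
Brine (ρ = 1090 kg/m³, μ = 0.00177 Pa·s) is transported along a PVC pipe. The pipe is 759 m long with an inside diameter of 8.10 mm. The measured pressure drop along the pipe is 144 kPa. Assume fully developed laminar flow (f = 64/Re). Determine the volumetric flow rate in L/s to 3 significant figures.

For laminar flow, f = 64/Re with Re = ρVD/μ, so Darcy-Weisbach reduces to ΔP = 32μLV/D². Solving for V: V = ΔP·D²/(32μL) = 1.44e+05·(0.0081)²/(32·0.00177·759) = 0.2198 m/s.
Check: Re = ρVD/μ = 1090·0.2198·0.0081/0.00177 = 1096 < 2300, so the laminar assumption holds.
Q = V·A = 0.2198·(π/4·0.0081²) = 1.132e-05 m³/s = 0.0113 L/s.

Q ≈ 0.0113 L/s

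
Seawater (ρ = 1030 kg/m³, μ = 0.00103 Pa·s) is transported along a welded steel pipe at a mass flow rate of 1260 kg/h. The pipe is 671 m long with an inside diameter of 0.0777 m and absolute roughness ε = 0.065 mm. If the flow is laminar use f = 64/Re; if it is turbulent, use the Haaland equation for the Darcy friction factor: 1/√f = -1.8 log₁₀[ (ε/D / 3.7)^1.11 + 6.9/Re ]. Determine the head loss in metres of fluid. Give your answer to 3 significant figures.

ṁ = 1260 kg/h = 1260/3600 = 0.35 kg/s.
A = πD²/4 = π(0.0777)²/4 = 0.004742 m²; mean velocity V = ṁ/(ρA) = 0.35/(1030 · 0.004742) = 0.07166 m/s.
Reynolds number Re = ρVD/μ = 1030 · 0.07166 · 0.0777 / 0.00103 = 5568.
Re > 4000 → turbulent. Relative roughness ε/D = 6.5e-05/0.0777 = 0.000837. Haaland: 1/√f = -1.8 log₁₀[(0.000837/3.7)^1.11 + 6.9/5568] = -1.8 log₁₀[8.98e-05 + 0.00124] = 5.178, so f = 0.0373.
Darcy-Weisbach: ΔP = f(L/D)(ρV²/2) = 0.0373·(671/0.0777)·(1030·0.07166²/2) = 0.0373·8636·2.645 = 852 Pa.
Head loss h_f = ΔP/(ρg) = 852/(1030·9.81) = 0.0843 m.

h_f ≈ 0.0843 m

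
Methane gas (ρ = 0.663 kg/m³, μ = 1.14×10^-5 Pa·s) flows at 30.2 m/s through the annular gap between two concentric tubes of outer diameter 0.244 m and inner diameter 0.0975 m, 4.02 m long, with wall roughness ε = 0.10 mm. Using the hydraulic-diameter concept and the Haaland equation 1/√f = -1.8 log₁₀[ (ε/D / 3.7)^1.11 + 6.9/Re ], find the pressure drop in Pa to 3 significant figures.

Hydraulic diameter D_h = 4A/P = D_o - D_i = 0.244 - 0.0975 = 0.1465 m.
Re = ρVD_h/μ = 0.663·30.2·0.1465/1.14e-05 = 2.573e+05.
ε/D_h = 0.0001/0.1465 = 0.000683; Haaland gives 1/√f = -1.8 log₁₀[7.17e-05+2.68e-05] = 7.212, so f = 0.01923.
ΔP = f(L/D_h)(ρV²/2) = 0.01923·4.02/0.1465·302.3 = 159.5 Pa.

ΔP ≈ 160 Pa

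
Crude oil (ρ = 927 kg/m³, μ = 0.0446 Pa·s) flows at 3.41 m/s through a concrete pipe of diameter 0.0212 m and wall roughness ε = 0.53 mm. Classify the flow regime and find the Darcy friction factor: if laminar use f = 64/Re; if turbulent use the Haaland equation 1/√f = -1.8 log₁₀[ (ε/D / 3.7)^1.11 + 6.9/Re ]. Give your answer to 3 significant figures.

f ≈ 0.0426

Re = ρVD/μ = 927·3.41·0.0212/0.0446 = 1503.
Re < 2300 → laminar, so f = 64/Re = 0.04259 (roughness is irrelevant in laminar flow).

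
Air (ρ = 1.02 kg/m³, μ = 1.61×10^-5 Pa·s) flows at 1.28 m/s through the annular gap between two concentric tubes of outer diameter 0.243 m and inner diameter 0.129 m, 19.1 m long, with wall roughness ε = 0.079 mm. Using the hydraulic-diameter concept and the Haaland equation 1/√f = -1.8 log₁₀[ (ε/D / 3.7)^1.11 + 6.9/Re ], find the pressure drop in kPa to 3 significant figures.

ΔP ≈ 0.00454 kPa

Hydraulic diameter D_h = 4A/P = D_o - D_i = 0.243 - 0.129 = 0.114 m.
Re = ρVD_h/μ = 1.02·1.28·0.114/1.61e-05 = 9245.
ε/D_h = 7.9e-05/0.114 = 0.000693; Haaland gives 1/√f = -1.8 log₁₀[7.29e-05+0.000746] = 5.556, so f = 0.0324.
ΔP = f(L/D_h)(ρV²/2) = 0.0324·19.1/0.114·0.8356 = 4.535 Pa.
ΔP = 0.00454 kPa.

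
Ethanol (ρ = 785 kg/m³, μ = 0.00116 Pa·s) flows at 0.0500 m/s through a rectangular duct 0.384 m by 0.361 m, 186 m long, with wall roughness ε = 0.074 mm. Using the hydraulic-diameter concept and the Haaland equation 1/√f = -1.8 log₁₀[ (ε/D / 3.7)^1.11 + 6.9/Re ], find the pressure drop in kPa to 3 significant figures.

ΔP ≈ 0.0144 kPa

Hydraulic diameter D_h = 4A/P = 4·(0.384·0.361)/(2·(0.384+0.361)) = 0.5545/1.49 = 0.3721 m.
Re = ρVD_h/μ = 785·0.05·0.3721/0.00116 = 1.259e+04.
ε/D_h = 7.4e-05/0.3721 = 0.000199; Haaland gives 1/√f = -1.8 log₁₀[1.82e-05+0.000548] = 5.845, so f = 0.02927.
ΔP = f(L/D_h)(ρV²/2) = 0.02927·186/0.3721·0.9813 = 14.36 Pa.
ΔP = 0.0144 kPa.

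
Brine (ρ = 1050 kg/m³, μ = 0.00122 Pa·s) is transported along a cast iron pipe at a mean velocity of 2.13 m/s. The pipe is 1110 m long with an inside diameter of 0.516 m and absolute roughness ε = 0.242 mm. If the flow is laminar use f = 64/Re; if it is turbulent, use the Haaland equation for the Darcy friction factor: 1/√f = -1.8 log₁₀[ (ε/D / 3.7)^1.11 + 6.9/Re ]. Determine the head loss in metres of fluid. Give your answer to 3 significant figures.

h_f ≈ 8.45 m

Reynolds number Re = ρVD/μ = 1050 · 2.13 · 0.516 / 0.00122 = 9.459e+05.
Re > 4000 → turbulent. Relative roughness ε/D = 0.000242/0.516 = 0.000469. Haaland: 1/√f = -1.8 log₁₀[(0.000469/3.7)^1.11 + 6.9/9.459e+05] = -1.8 log₁₀[4.72e-05 + 7.29e-06] = 7.674, so f = 0.01698.
Darcy-Weisbach: ΔP = f(L/D)(ρV²/2) = 0.01698·(1110/0.516)·(1050·2.13²/2) = 0.01698·2151·2382 = 8.701e+04 Pa.
Head loss h_f = ΔP/(ρg) = 8.701e+04/(1050·9.81) = 8.45 m.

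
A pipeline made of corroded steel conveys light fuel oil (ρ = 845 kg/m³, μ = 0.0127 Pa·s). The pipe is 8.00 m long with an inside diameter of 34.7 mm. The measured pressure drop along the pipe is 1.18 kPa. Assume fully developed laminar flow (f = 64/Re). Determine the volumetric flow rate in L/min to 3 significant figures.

Q ≈ 24.8 L/min

For laminar flow, f = 64/Re with Re = ρVD/μ, so Darcy-Weisbach reduces to ΔP = 32μLV/D². Solving for V: V = ΔP·D²/(32μL) = 1180·(0.0347)²/(32·0.0127·8) = 0.437 m/s.
Check: Re = ρVD/μ = 845·0.437·0.0347/0.0127 = 1009 < 2300, so the laminar assumption holds.
Q = V·A = 0.437·(π/4·0.0347²) = 0.0004133 m³/s = 24.8 L/min.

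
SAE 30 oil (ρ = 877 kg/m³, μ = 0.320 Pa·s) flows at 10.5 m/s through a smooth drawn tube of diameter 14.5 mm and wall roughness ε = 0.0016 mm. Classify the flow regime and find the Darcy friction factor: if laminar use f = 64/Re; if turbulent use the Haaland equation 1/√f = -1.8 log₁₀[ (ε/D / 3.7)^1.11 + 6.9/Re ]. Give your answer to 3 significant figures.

f ≈ 0.153

Re = ρVD/μ = 877·10.5·0.0145/0.32 = 417.3.
Re < 2300 → laminar, so f = 64/Re = 0.1534 (roughness is irrelevant in laminar flow).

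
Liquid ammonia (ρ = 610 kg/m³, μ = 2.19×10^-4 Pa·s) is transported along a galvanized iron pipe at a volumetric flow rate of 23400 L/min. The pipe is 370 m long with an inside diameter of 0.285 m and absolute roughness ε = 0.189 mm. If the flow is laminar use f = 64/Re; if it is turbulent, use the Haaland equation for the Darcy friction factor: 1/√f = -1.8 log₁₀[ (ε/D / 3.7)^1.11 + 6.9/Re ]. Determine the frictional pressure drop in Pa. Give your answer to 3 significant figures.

Q = 23400 L/min = 23400/60000 = 0.39 m³/s.
Cross-sectional area A = πD²/4 = π(0.285)²/4 = 0.06379 m²; mean velocity V = Q/A = 0.39/0.06379 = 6.113 m/s.
Reynolds number Re = ρVD/μ = 610 · 6.113 · 0.285 / 0.000219 = 4.853e+06.
Re > 4000 → turbulent. Relative roughness ε/D = 0.000189/0.285 = 0.000663. Haaland: 1/√f = -1.8 log₁₀[(0.000663/3.7)^1.11 + 6.9/4.853e+06] = -1.8 log₁₀[6.94e-05 + 1.42e-06] = 7.47, so f = 0.01792.
Darcy-Weisbach: ΔP = f(L/D)(ρV²/2) = 0.01792·(370/0.285)·(610·6.113²/2) = 0.01792·1298·1.14e+04 = 2.652e+05 Pa.

ΔP ≈ 265000 Pa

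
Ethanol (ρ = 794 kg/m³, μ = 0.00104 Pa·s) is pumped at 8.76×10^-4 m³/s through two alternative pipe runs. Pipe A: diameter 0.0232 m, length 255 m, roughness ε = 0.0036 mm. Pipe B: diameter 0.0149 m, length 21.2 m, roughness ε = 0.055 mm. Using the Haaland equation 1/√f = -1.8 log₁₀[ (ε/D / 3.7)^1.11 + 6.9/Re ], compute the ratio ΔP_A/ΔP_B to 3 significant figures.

Pipe A: V = Q/A = 0.000876/0.0004227 = 2.072 m/s; Re = 3.67e+04; ε/D = 0.000155; Haaland → f = 0.02261; ΔP_A = f(L/D)(ρV²/2) = 4.236e+05 Pa.
Pipe B: V = Q/A = 0.000876/0.0001744 = 5.024 m/s; Re = 5.715e+04; ε/D = 0.00369; Haaland → f = 0.02956; ΔP_B = f(L/D)(ρV²/2) = 4.215e+05 Pa.
ΔP_A/ΔP_B = 4.236e+05/4.215e+05 = 1.01.

ΔP_A/ΔP_B ≈ 1.01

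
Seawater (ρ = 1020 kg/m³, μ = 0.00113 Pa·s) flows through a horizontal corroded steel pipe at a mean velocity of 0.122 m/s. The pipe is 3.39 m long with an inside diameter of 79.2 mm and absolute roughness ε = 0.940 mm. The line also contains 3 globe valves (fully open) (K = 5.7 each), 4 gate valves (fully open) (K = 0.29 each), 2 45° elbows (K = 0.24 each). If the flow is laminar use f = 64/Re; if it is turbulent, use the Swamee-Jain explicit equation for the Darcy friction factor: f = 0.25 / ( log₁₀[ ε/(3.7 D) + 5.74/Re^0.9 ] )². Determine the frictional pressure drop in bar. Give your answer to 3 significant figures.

Reynolds number Re = ρVD/μ = 1020 · 0.122 · 0.0792 / 0.00113 = 8722.
Re > 4000 → turbulent. Relative roughness ε/D = 0.00094/0.0792 = 0.0119. Swamee-Jain: f = 0.25/(log₁₀[0.0119/3.7 + 5.74/8722^0.9])² = 0.25/(log₁₀[0.00321 + 0.00163])² = 0.25/(-2.315)² = 0.04664.
Total minor-loss coefficient ΣK = 3·5.7 + 4·0.29 + 2·0.24 = 18.7.
ΔP = [f·L/D + ΣK]·(ρV²/2) = [0.04664·3.39/0.0792 + 18.7]·(1020·0.122²/2) = [1.996 + 18.7]·7.591 = 157.4 Pa.
ΔP = 157.4 Pa = 0.00157 bar.

ΔP ≈ 0.00157 bar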